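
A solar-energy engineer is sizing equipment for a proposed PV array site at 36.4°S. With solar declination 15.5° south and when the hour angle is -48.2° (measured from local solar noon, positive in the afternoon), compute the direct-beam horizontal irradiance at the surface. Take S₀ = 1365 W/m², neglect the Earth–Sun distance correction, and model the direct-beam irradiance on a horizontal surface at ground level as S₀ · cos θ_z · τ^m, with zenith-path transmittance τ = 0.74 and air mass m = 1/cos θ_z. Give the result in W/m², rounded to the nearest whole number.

591 W/m²

With φ = -36.4°, δ = -15.5°, H = -48.20°: sin φ sin δ = 0.1586, cos φ cos δ cos H = 0.5170, so cos θ_z = 0.6756.
Air mass m = 1/cos θ_z = 1/0.6756 = 1.480; τ^m = 0.74^1.480 = 0.6404.
Surface direct beam = 1365 × 0.6756 × 0.6404 = 590.57 W/m².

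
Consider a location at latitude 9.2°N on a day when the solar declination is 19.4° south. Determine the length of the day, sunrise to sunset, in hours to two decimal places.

11.56 hours

−tan φ tan δ = −(0.1620)(-0.3522) = 0.0571; H_s = arccos(0.0571) = 86.73°.
Day length = 2 H_s / 15° h⁻¹ = 173.46° / 15 = 11.564 h.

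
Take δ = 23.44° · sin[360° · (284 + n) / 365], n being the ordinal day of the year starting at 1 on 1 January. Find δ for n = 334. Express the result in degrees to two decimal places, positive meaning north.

360 × (284 + 334) / 365 = 609.534°; sin(609.534°) = -0.9369.
δ = 23.44 × -0.9369 = -21.961° ≈ -21.96°.

-21.96°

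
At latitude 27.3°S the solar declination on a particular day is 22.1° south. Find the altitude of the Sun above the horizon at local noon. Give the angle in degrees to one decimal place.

84.8°

At local solar noon the hour angle is zero, so the elevation is 90° − |φ − δ| = 90° − |-27.3° − (-22.1°)| = 90° − 5.2° = 84.8°.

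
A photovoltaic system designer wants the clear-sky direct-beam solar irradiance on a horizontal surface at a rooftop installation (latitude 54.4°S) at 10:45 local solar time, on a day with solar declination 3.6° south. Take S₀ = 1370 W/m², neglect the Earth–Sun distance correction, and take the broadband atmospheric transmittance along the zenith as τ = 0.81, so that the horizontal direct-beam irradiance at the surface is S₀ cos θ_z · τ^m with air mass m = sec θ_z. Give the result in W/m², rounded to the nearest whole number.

580 W/m²

Hour angle H = 15° × (10.75 − 12) = -18.75°.
cos θ_z = sin φ sin δ + cos φ cos δ cos H = (-0.8131)(-0.0628) + (0.5821)(0.9980)(0.9469) = 0.6012.
Air mass m = 1/cos θ_z = 1/0.6012 = 1.663; τ^m = 0.81^1.663 = 0.7044.
Surface direct beam = 1370 × 0.6012 × 0.7044 = 580.17 W/m².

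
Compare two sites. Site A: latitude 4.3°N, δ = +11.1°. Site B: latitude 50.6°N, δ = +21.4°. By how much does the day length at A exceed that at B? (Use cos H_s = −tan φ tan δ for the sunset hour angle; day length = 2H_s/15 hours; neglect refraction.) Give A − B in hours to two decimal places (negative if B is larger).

A: H_s = arccos(−tan 4.3° · tan 11.1°) = 90.85°, so 2H_s/15 = 12.1133 h.
B: H_s = arccos(−tan 50.6° · tan 21.4°) = 118.50°, so 2H_s/15 = 15.8000 h.
A − B = 12.1133 − 15.8000 = -3.6867 h.

-3.69 h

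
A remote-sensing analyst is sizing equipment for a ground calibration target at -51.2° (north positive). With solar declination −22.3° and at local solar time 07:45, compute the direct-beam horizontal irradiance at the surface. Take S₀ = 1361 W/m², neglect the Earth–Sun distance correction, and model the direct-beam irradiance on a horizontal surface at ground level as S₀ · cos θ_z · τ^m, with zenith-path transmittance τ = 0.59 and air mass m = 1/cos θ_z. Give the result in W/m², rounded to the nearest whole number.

Hour angle H = 15° × (7.75 − 12) = -63.75°.
cos θ_z = sin(-51.2°) sin(-22.3°) + cos(-51.2°) cos(-22.3°) cos(-63.75°) = 0.2957 + 0.2564 = 0.5521.
Air mass m = 1/cos θ_z = 1/0.5521 = 1.811; τ^m = 0.59^1.811 = 0.3846.
Surface direct beam = 1361 × 0.5521 × 0.3846 = 288.99 W/m².

289 W/m²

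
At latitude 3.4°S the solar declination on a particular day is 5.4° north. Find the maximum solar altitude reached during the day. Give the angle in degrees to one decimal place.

81.2°

At local solar noon the hour angle is zero, so the elevation is 90° − |φ − δ| = 90° − |-3.4° − (5.4°)| = 90° − 8.8° = 81.2°.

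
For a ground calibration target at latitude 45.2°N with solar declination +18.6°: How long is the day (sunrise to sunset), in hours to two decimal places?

cos H_s = −tan(45.2°) · tan(18.6°) = -0.3389, so H_s = arccos(-0.3389) = 109.81°.
Day length = 2 H_s / 15° h⁻¹ = 219.62° / 15 = 14.641 h.

14.64 hours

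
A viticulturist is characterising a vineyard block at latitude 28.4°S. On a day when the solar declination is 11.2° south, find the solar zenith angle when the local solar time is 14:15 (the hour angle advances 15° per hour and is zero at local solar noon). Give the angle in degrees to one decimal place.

35.9°

Hour angle H = 15° × (14.25 − 12) = 33.75°.
With φ = -28.4°, δ = -11.2°, H = 33.75°: sin φ sin δ = 0.0924, cos φ cos δ cos H = 0.7175, so cos θ_z = 0.8099.
θ_z = arccos(0.8099) = 35.91°.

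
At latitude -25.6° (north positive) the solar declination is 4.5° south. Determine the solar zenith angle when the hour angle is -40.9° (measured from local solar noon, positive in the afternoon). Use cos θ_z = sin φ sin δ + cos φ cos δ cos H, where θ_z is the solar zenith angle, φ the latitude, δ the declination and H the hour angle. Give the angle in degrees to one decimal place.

44.5°

cos θ_z = sin φ sin δ + cos φ cos δ cos H = (-0.4321)(-0.0785) + (0.9018)(0.9969)(0.7559) = 0.7135.
θ_z = arccos(0.7135) = 44.48°.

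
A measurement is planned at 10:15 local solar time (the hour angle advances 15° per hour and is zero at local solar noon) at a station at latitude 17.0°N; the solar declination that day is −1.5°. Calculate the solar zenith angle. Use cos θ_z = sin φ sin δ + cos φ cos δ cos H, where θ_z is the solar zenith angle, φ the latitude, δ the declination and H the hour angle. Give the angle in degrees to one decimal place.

31.8°

Hour angle H = 15° × (10.25 − 12) = -26.25°.
With φ = 17.0°, δ = -1.5°, H = -26.25°: sin φ sin δ = -0.0077, cos φ cos δ cos H = 0.8574, so cos θ_z = 0.8497.
θ_z = arccos(0.8497) = 31.82°.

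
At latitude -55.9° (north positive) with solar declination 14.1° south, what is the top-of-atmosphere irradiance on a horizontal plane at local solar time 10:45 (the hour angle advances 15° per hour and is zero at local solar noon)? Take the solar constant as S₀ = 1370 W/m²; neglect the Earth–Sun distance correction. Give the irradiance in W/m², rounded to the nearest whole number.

982 W/m²

Hour angle H = 15° × (10.75 − 12) = -18.75°.
cos θ_z = sin φ sin δ + cos φ cos δ cos H = (-0.8281)(-0.2436) + (0.5606)(0.9699)(0.9469) = 0.7166.
Top-of-atmosphere irradiance = S₀ cos θ_z = 1370 × 0.7166 = 981.74 W/m².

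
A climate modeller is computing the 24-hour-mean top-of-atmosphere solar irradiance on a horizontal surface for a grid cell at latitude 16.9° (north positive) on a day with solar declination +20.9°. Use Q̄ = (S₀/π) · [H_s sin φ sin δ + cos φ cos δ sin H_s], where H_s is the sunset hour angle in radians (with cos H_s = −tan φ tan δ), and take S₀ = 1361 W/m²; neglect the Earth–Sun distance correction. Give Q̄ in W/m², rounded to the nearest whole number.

−tan φ tan δ = −(0.3038)(0.3819) = -0.1160; H_s = arccos(-0.1160) = 96.66°. In radians, H_s = 1.6870.
H_s sin φ sin δ = 1.6870 × 0.2907 × 0.3567 = 0.1749.
cos φ cos δ sin H_s = 0.9568 × 0.9342 × 0.9933 = 0.8879.
Q̄ = (1361/π) × (0.1749 + 0.8879) = 433.22 × 1.0628 = 460.43 W/m².

460 W/m²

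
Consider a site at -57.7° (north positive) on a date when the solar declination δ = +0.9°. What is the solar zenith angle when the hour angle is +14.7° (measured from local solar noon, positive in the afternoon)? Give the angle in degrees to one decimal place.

cos θ_z = sin(-57.7°) sin(0.9°) + cos(-57.7°) cos(0.9°) cos(14.70°) = -0.0133 + 0.5168 = 0.5035.
θ_z = arccos(0.5035) = 59.77°.

59.8°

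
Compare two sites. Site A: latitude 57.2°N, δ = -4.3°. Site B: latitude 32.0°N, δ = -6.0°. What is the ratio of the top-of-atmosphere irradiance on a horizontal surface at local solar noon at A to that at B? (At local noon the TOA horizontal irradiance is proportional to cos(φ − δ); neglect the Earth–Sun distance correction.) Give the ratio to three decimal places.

A: cos θ_z = cos(57.2° − (-4.3°)) = 0.4772.
B: cos θ_z = cos(32.0° − (-6.0°)) = 0.7880.
Ratio A/B = 0.4772 / 0.7880 = 0.6056.

0.606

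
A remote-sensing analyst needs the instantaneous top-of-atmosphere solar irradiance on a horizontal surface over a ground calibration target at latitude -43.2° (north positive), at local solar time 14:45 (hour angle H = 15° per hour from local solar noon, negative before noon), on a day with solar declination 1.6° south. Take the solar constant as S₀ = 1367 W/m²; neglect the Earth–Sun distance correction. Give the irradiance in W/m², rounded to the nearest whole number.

775 W/m²

Hour angle H = 15° × (14.75 − 12) = 41.25°.
With φ = -43.2°, δ = -1.6°, H = 41.25°: sin φ sin δ = 0.0191, cos φ cos δ cos H = 0.5479, so cos θ_z = 0.5670.
Top-of-atmosphere irradiance = S₀ cos θ_z = 1367 × 0.5670 = 775.09 W/m².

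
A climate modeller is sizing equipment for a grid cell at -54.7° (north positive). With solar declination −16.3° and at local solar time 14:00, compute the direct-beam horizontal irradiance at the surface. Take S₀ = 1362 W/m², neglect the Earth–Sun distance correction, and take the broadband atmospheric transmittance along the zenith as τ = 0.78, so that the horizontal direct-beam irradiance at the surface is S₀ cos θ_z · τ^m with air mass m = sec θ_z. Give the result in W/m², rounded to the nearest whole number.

681 W/m²

Hour angle H = 15° × (14 − 12) = 30.00°.
cos θ_z = sin(-54.7°) sin(-16.3°) + cos(-54.7°) cos(-16.3°) cos(30.00°) = 0.2291 + 0.4803 = 0.7094.
Air mass m = 1/cos θ_z = 1/0.7094 = 1.410; τ^m = 0.78^1.410 = 0.7045.
Surface direct beam = 1362 × 0.7094 × 0.7045 = 680.69 W/m².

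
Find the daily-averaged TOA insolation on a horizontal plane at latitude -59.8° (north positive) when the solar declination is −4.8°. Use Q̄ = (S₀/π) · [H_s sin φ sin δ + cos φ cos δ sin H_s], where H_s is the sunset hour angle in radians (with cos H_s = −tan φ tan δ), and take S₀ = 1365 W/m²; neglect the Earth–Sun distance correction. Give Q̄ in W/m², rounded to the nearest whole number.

cos H_s = −tan(-59.8°) · tan(-4.8°) = -0.1443, so H_s = arccos(-0.1443) = 98.30°. In radians, H_s = 1.7157.
H_s sin φ sin δ = 1.7157 × -0.8643 × -0.0837 = 0.1241.
cos φ cos δ sin H_s = 0.5030 × 0.9965 × 0.9895 = 0.4960.
Q̄ = (1365/π) × (0.1241 + 0.4960) = 434.49 × 0.6201 = 269.43 W/m².

269 W/m²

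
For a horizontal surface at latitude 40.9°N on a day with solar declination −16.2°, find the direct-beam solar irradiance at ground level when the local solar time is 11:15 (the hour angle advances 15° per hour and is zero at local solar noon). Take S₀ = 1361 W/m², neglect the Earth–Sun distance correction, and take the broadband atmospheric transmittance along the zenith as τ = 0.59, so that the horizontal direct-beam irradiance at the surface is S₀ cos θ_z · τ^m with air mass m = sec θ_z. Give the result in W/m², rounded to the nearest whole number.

266 W/m²

Hour angle H = 15° × (11.25 − 12) = -11.25°.
cos θ_z = sin(40.9°) sin(-16.2°) + cos(40.9°) cos(-16.2°) cos(-11.25°) = -0.1827 + 0.7119 = 0.5292.
Air mass m = 1/cos θ_z = 1/0.5292 = 1.890; τ^m = 0.59^1.890 = 0.3689.
Surface direct beam = 1361 × 0.5292 × 0.3689 = 265.70 W/m².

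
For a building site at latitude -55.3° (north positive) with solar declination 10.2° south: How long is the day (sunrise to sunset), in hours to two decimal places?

−tan φ tan δ = −(-1.4442)(-0.1799) = -0.2598; H_s = arccos(-0.2598) = 105.06°.
Day length = 2 H_s / 15° h⁻¹ = 210.12° / 15 = 14.008 h.

14.01 hours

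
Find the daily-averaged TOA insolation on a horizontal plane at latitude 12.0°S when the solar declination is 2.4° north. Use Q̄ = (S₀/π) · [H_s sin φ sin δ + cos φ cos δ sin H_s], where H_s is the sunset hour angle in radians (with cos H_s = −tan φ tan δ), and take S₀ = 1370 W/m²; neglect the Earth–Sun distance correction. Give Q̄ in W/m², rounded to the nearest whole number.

420 W/m²

The sunset hour angle satisfies cos H_s = −tan φ tan δ = 0.0089, giving H_s = 89.49°. In radians, H_s = 1.5619.
H_s sin φ sin δ = 1.5619 × -0.2079 × 0.0419 = -0.0136.
cos φ cos δ sin H_s = 0.9781 × 0.9991 × 1.0000 = 0.9772.
Q̄ = (1370/π) × (-0.0136 + 0.9772) = 436.08 × 0.9636 = 420.21 W/m².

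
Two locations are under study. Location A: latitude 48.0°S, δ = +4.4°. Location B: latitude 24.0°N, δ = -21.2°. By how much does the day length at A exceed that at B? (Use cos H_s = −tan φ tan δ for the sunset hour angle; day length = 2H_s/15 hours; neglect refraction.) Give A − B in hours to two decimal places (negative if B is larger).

+0.67 h

A: H_s = arccos(−tan -48.0° · tan 4.4°) = 85.10°, so 2H_s/15 = 11.3467 h.
B: H_s = arccos(−tan 24.0° · tan -21.2°) = 80.06°, so 2H_s/15 = 10.6747 h.
A − B = 11.3467 − 10.6747 = 0.6720 h.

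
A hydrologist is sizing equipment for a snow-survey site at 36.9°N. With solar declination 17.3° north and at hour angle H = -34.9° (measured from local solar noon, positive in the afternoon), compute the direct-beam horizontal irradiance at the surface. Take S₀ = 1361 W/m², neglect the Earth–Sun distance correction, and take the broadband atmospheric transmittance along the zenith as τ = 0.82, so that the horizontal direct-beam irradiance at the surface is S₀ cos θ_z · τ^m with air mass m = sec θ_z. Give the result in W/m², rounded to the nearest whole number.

856 W/m²

cos θ_z = sin φ sin δ + cos φ cos δ cos H = (0.6004)(0.2974) + (0.7997)(0.9548)(0.8202) = 0.8048.
Air mass m = 1/cos θ_z = 1/0.8048 = 1.243; τ^m = 0.82^1.243 = 0.7814.
Surface direct beam = 1361 × 0.8048 × 0.7814 = 855.89 W/m².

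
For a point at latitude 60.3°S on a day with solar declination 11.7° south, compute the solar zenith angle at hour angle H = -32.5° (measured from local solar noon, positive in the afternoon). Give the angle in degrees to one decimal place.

cos θ_z = sin φ sin δ + cos φ cos δ cos H = (-0.8686)(-0.2028) + (0.4955)(0.9792)(0.8434) = 0.5854.
θ_z = arccos(0.5854) = 54.17°.

54.2°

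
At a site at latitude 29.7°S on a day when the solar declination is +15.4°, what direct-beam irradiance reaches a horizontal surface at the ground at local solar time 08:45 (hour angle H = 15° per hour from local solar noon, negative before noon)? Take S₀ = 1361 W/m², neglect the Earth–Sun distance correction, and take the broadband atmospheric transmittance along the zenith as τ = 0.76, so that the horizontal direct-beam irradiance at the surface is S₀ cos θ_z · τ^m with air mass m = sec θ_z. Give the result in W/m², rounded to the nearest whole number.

Hour angle H = 15° × (8.75 − 12) = -48.75°.
cos θ_z = sin(-29.7°) sin(15.4°) + cos(-29.7°) cos(15.4°) cos(-48.75°) = -0.1316 + 0.5522 = 0.4206.
Air mass m = 1/cos θ_z = 1/0.4206 = 2.378; τ^m = 0.76^2.378 = 0.5207.
Surface direct beam = 1361 × 0.4206 × 0.5207 = 298.07 W/m².

298 W/m²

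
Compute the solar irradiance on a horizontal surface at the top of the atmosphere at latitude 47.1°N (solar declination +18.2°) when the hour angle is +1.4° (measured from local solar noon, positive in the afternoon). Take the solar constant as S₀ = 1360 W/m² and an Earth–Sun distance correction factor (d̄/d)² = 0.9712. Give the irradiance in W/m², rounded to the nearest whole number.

With φ = 47.1°, δ = 18.2°, H = 1.40°: sin φ sin δ = 0.2288, cos φ cos δ cos H = 0.6465, so cos θ_z = 0.8753.
Top-of-atmosphere irradiance = S₀ (d̄/d)² cos θ_z = 1360 × 0.9712 × 0.8753 = 1156.12 W/m².

1156 W/m²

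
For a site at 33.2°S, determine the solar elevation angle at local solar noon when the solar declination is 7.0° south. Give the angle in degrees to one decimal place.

At local solar noon the hour angle is zero, so the elevation is 90° − |φ − δ| = 90° − |-33.2° − (-7.0°)| = 90° − 26.2° = 63.8°.

63.8°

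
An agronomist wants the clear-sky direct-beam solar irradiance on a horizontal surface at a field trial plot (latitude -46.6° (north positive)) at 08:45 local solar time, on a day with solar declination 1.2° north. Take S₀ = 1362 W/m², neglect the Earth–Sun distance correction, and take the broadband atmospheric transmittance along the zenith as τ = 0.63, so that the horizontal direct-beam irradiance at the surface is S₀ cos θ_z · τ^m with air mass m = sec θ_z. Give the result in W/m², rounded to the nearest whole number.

207 W/m²

Hour angle H = 15° × (8.75 − 12) = -48.75°.
cos θ_z = sin φ sin δ + cos φ cos δ cos H = (-0.7266)(0.0209) + (0.6871)(0.9998)(0.6593) = 0.4377.
Air mass m = 1/cos θ_z = 1/0.4377 = 2.285; τ^m = 0.63^2.285 = 0.3479.
Surface direct beam = 1362 × 0.4377 × 0.3479 = 207.40 W/m².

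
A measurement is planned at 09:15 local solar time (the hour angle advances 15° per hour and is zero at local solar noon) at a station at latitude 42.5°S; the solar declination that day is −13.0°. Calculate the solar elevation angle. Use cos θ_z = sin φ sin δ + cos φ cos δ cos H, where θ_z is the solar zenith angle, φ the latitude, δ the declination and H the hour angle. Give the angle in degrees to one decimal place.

43.8°

Hour angle H = 15° × (9.25 − 12) = -41.25°.
cos θ_z = sin φ sin δ + cos φ cos δ cos H = (-0.6756)(-0.2250) + (0.7373)(0.9744)(0.7518) = 0.6921.
θ_z = arccos(0.6921) = 46.20°, so the elevation is 90° − 46.20° = 43.80°.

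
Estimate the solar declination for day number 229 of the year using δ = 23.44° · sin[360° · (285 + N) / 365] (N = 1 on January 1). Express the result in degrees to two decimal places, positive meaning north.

+12.78°

360 × (285 + 229) / 365 = 506.959°; sin(506.959°) = 0.5452.
δ = 23.44 × 0.5452 = 12.779° ≈ +12.78°.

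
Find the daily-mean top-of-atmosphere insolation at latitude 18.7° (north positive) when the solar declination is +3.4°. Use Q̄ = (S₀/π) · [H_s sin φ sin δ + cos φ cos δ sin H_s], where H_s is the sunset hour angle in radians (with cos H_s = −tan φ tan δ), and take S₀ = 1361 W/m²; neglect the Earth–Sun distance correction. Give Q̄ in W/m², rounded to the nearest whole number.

423 W/m²

The sunset hour angle satisfies cos H_s = −tan φ tan δ = -0.0201, giving H_s = 91.15°. In radians, H_s = 1.5909.
H_s sin φ sin δ = 1.5909 × 0.3206 × 0.0593 = 0.0302.
cos φ cos δ sin H_s = 0.9472 × 0.9982 × 0.9998 = 0.9453.
Q̄ = (1361/π) × (0.0302 + 0.9453) = 433.22 × 0.9755 = 422.61 W/m².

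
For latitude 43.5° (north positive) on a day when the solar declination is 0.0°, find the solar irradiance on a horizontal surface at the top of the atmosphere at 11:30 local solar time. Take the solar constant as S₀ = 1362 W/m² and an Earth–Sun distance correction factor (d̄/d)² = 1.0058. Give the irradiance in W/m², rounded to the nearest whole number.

985 W/m²

Hour angle H = 15° × (11.5 − 12) = -7.50°.
cos θ_z = sin φ sin δ + cos φ cos δ cos H = (0.6884)(0.0000) + (0.7254)(1.0000)(0.9914) = 0.7192.
Top-of-atmosphere irradiance = S₀ (d̄/d)² cos θ_z = 1362 × 1.0058 × 0.7192 = 985.23 W/m².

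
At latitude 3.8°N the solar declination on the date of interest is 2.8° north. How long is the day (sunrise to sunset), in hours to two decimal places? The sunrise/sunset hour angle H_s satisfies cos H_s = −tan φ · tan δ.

12.02 hours

cos H_s = −tan(3.8°) · tan(2.8°) = -0.0032, so H_s = arccos(-0.0032) = 90.18°.
Day length = 2 H_s / 15° h⁻¹ = 180.36° / 15 = 12.024 h.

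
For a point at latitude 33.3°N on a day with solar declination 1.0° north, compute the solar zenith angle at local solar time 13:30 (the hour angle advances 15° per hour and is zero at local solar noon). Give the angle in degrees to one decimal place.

38.6°

Hour angle H = 15° × (13.5 − 12) = 22.50°.
cos θ_z = sin(33.3°) sin(1.0°) + cos(33.3°) cos(1.0°) cos(22.50°) = 0.0096 + 0.7721 = 0.7817.
θ_z = arccos(0.7817) = 38.58°.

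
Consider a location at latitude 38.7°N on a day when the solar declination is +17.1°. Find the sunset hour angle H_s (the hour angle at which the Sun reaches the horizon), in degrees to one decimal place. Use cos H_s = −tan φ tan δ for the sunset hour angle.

The sunset hour angle satisfies cos H_s = −tan φ tan δ = -0.2465, giving H_s = 104.27°.

104.3°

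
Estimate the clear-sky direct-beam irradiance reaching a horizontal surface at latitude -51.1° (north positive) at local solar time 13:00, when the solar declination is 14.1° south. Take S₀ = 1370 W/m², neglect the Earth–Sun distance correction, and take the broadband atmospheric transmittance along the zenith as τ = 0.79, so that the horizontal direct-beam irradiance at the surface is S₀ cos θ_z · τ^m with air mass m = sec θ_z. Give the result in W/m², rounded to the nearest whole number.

Hour angle H = 15° × (13 − 12) = 15.00°.
With φ = -51.1°, δ = -14.1°, H = 15.00°: sin φ sin δ = 0.1896, cos φ cos δ cos H = 0.5883, so cos θ_z = 0.7779.
Air mass m = 1/cos θ_z = 1/0.7779 = 1.286; τ^m = 0.79^1.286 = 0.7385.
Surface direct beam = 1370 × 0.7779 × 0.7385 = 787.04 W/m².

787 W/m²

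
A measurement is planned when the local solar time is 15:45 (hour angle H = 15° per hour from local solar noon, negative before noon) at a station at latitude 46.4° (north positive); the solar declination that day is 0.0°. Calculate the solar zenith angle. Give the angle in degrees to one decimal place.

Hour angle H = 15° × (15.75 − 12) = 56.25°.
With φ = 46.4°, δ = 0.0°, H = 56.25°: sin φ sin δ = 0.0000, cos φ cos δ cos H = 0.3831, so cos θ_z = 0.3831.
θ_z = arccos(0.3831) = 67.47°.

67.5°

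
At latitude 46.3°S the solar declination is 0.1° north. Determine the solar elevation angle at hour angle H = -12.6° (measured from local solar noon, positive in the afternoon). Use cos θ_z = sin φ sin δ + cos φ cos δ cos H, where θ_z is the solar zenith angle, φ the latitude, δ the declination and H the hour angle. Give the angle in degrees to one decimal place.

With φ = -46.3°, δ = 0.1°, H = -12.60°: sin φ sin δ = -0.0013, cos φ cos δ cos H = 0.6742, so cos θ_z = 0.6729.
θ_z = arccos(0.6729) = 47.71°, so the elevation is 90° − 47.71° = 42.29°.

42.3°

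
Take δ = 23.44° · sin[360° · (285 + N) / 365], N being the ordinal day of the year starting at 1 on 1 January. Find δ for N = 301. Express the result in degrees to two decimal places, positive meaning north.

360 × (285 + 301) / 365 = 577.973°; sin(577.973°) = -0.6153.
δ = 23.44 × -0.6153 = -14.423° ≈ -14.42°.

-14.42°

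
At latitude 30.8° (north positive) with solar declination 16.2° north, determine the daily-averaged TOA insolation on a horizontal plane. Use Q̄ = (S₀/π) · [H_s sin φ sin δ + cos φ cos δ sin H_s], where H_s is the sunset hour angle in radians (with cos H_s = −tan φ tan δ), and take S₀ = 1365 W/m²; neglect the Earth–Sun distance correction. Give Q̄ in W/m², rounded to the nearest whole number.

The sunset hour angle satisfies cos H_s = −tan φ tan δ = -0.1732, giving H_s = 99.97°. In radians, H_s = 1.7448.
H_s sin φ sin δ = 1.7448 × 0.5120 × 0.2790 = 0.2492.
cos φ cos δ sin H_s = 0.8590 × 0.9603 × 0.9849 = 0.8124.
Q̄ = (1365/π) × (0.2492 + 0.8124) = 434.49 × 1.0616 = 461.25 W/m².

461 W/m²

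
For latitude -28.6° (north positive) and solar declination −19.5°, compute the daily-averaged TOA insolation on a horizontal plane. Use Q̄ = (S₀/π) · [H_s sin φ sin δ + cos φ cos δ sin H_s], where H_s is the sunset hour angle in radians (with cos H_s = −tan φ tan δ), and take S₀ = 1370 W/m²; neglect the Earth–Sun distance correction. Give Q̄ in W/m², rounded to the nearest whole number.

477 W/m²

The sunset hour angle satisfies cos H_s = −tan φ tan δ = -0.1931, giving H_s = 101.13°. In radians, H_s = 1.7651.
H_s sin φ sin δ = 1.7651 × -0.4787 × -0.3338 = 0.2820.
cos φ cos δ sin H_s = 0.8780 × 0.9426 × 0.9812 = 0.8120.
Q̄ = (1370/π) × (0.2820 + 0.8120) = 436.08 × 1.0940 = 477.07 W/m².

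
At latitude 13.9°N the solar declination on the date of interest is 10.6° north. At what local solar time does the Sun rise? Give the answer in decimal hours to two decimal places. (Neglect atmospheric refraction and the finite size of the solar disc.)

5.82 h

−tan φ tan δ = −(0.2475)(0.1871) = -0.0463; H_s = arccos(-0.0463) = 92.65°.
Sunrise is at 12 − H_s/15 = 12 − 6.177 = 5.823 h local solar time.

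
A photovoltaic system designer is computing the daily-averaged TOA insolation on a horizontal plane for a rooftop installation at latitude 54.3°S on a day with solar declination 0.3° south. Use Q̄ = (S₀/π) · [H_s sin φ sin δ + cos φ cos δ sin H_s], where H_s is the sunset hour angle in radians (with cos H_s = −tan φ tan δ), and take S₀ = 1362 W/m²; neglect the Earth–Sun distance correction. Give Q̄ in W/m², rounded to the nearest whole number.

256 W/m²

The sunset hour angle satisfies cos H_s = −tan φ tan δ = -0.0073, giving H_s = 90.42°. In radians, H_s = 1.5781.
H_s sin φ sin δ = 1.5781 × -0.8121 × -0.0052 = 0.0067.
cos φ cos δ sin H_s = 0.5835 × 1.0000 × 1.0000 = 0.5835.
Q̄ = (1362/π) × (0.0067 + 0.5835) = 433.54 × 0.5902 = 255.88 W/m².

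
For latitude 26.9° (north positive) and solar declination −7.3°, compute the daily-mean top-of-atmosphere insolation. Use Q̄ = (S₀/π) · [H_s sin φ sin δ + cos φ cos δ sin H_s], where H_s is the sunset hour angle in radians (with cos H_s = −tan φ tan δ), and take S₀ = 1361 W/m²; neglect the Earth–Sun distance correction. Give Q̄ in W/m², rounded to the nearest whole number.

345 W/m²

cos H_s = −tan(26.9°) · tan(-7.3°) = 0.0650, so H_s = arccos(0.0650) = 86.27°. In radians, H_s = 1.5057.
H_s sin φ sin δ = 1.5057 × 0.4524 × -0.1271 = -0.0866.
cos φ cos δ sin H_s = 0.8918 × 0.9919 × 0.9979 = 0.8827.
Q̄ = (1361/π) × (-0.0866 + 0.8827) = 433.22 × 0.7961 = 344.89 W/m².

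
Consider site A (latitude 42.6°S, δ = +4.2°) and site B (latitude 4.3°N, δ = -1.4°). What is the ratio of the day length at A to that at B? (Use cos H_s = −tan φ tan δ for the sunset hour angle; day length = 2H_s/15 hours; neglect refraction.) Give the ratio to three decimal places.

A: H_s = arccos(−tan -42.6° · tan 4.2°) = 86.13°, so 2H_s/15 = 11.4840 h.
B: H_s = arccos(−tan 4.3° · tan -1.4°) = 89.89°, so 2H_s/15 = 11.9853 h.
Ratio A/B = 11.4840 / 11.9853 = 0.9582.

0.958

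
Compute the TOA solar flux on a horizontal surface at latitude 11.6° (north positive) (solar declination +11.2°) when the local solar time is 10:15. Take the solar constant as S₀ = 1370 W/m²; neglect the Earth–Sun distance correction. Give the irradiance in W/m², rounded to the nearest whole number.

Hour angle H = 15° × (10.25 − 12) = -26.25°.
cos θ_z = sin φ sin δ + cos φ cos δ cos H = (0.2011)(0.1942) + (0.9796)(0.9810)(0.8969) = 0.9010.
Top-of-atmosphere irradiance = S₀ cos θ_z = 1370 × 0.9010 = 1234.37 W/m².

1234 W/m²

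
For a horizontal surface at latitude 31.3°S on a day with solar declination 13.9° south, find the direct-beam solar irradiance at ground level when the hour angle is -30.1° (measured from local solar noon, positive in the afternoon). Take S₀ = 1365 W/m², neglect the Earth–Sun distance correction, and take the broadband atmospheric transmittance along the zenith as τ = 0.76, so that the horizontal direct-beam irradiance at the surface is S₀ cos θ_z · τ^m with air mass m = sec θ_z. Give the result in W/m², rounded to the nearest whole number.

cos θ_z = sin(-31.3°) sin(-13.9°) + cos(-31.3°) cos(-13.9°) cos(-30.10°) = 0.1248 + 0.7176 = 0.8424.
Air mass m = 1/cos θ_z = 1/0.8424 = 1.187; τ^m = 0.76^1.187 = 0.7220.
Surface direct beam = 1365 × 0.8424 × 0.7220 = 830.21 W/m².

830 W/m²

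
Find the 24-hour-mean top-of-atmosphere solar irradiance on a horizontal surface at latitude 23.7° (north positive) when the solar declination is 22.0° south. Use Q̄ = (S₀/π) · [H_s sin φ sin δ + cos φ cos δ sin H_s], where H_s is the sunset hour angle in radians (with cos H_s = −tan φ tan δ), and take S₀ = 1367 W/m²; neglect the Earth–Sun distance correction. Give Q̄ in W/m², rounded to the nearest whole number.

cos H_s = −tan(23.7°) · tan(-22.0°) = 0.1774, so H_s = arccos(0.1774) = 79.78°. In radians, H_s = 1.3924.
H_s sin φ sin δ = 1.3924 × 0.4019 × -0.3746 = -0.2096.
cos φ cos δ sin H_s = 0.9157 × 0.9272 × 0.9841 = 0.8355.
Q̄ = (1367/π) × (-0.2096 + 0.8355) = 435.13 × 0.6259 = 272.35 W/m².

272 W/m²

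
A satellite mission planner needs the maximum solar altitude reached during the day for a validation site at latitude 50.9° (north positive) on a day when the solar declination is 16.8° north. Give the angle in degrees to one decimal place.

At local solar noon the hour angle is zero, so the elevation is 90° − |φ − δ| = 90° − |50.9° − (16.8°)| = 90° − 34.1° = 55.9°.

55.9°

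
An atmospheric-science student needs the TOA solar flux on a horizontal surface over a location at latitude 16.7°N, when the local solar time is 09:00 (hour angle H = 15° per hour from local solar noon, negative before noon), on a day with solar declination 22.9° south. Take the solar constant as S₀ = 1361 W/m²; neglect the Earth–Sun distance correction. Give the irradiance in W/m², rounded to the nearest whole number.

Hour angle H = 15° × (9 − 12) = -45.00°.
With φ = 16.7°, δ = -22.9°, H = -45.00°: sin φ sin δ = -0.1118, cos φ cos δ cos H = 0.6239, so cos θ_z = 0.5121.
Top-of-atmosphere irradiance = S₀ cos θ_z = 1361 × 0.5121 = 696.97 W/m².

697 W/m²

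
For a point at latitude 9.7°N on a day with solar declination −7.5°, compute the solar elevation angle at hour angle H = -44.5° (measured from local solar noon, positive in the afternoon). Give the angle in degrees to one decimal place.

cos θ_z = sin φ sin δ + cos φ cos δ cos H = (0.1685)(-0.1305) + (0.9857)(0.9914)(0.7133) = 0.6751.
θ_z = arccos(0.6751) = 47.54°, so the elevation is 90° − 47.54° = 42.46°.

42.5°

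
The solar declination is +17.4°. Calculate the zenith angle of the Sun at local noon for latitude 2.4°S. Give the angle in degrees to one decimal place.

At local solar noon the hour angle is zero, so the zenith angle is |φ − δ| = |-2.4° − (17.4°)| = 19.8°.

19.8°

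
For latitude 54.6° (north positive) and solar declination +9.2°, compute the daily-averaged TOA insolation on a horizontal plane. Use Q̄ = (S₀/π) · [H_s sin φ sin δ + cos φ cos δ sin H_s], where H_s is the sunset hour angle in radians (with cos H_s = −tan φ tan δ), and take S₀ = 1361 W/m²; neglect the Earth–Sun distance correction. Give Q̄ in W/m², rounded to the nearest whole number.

The sunset hour angle satisfies cos H_s = −tan φ tan δ = -0.2279, giving H_s = 103.17°. In radians, H_s = 1.8007.
H_s sin φ sin δ = 1.8007 × 0.8151 × 0.1599 = 0.2347.
cos φ cos δ sin H_s = 0.5793 × 0.9871 × 0.9737 = 0.5568.
Q̄ = (1361/π) × (0.2347 + 0.5568) = 433.22 × 0.7915 = 342.89 W/m².

343 W/m²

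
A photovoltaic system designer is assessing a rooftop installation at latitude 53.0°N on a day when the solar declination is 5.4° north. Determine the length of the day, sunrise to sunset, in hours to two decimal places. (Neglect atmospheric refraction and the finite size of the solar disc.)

cos H_s = −tan(53.0°) · tan(5.4°) = -0.1254, so H_s = arccos(-0.1254) = 97.20°.
Day length = 2 H_s / 15° h⁻¹ = 194.40° / 15 = 12.960 h.

12.96 hours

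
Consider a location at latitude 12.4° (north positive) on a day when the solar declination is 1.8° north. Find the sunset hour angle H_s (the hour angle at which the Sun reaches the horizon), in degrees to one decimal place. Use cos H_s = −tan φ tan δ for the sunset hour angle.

90.4°

The sunset hour angle satisfies cos H_s = −tan φ tan δ = -0.0069, giving H_s = 90.40°.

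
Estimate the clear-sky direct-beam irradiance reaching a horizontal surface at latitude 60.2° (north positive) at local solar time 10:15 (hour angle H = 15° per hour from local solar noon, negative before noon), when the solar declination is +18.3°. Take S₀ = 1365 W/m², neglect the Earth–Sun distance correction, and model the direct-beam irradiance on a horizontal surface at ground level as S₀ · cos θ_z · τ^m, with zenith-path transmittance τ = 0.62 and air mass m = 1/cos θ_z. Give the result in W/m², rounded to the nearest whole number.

478 W/m²

Hour angle H = 15° × (10.25 − 12) = -26.25°.
With φ = 60.2°, δ = 18.3°, H = -26.25°: sin φ sin δ = 0.2725, cos φ cos δ cos H = 0.4232, so cos θ_z = 0.6957.
Air mass m = 1/cos θ_z = 1/0.6957 = 1.437; τ^m = 0.62^1.437 = 0.5031.
Surface direct beam = 1365 × 0.6957 × 0.5031 = 477.76 W/m².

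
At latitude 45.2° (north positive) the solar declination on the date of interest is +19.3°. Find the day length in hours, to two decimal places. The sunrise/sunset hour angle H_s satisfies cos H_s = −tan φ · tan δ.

14.75 hours

The sunset hour angle satisfies cos H_s = −tan φ tan δ = -0.3526, giving H_s = 110.65°.
Day length = 2 H_s / 15° h⁻¹ = 221.30° / 15 = 14.753 h.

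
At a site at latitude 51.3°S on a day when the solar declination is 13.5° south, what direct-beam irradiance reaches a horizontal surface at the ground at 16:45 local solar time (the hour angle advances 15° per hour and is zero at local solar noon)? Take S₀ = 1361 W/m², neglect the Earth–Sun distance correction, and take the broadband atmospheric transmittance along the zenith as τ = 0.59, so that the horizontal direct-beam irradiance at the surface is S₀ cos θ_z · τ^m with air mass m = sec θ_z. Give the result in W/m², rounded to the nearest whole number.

Hour angle H = 15° × (16.75 − 12) = 71.25°.
With φ = -51.3°, δ = -13.5°, H = 71.25°: sin φ sin δ = 0.1822, cos φ cos δ cos H = 0.1954, so cos θ_z = 0.3776.
Air mass m = 1/cos θ_z = 1/0.3776 = 2.648; τ^m = 0.59^2.648 = 0.2473.
Surface direct beam = 1361 × 0.3776 × 0.2473 = 127.09 W/m².

127 W/m²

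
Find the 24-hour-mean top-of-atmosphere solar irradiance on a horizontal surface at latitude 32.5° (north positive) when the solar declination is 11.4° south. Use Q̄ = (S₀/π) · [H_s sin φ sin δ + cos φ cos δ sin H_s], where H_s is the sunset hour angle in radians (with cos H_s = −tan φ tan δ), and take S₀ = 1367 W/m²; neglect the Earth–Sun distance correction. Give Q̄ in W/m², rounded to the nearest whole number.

−tan φ tan δ = −(0.6371)(-0.2016) = 0.1284; H_s = arccos(0.1284) = 82.62°. In radians, H_s = 1.4420.
H_s sin φ sin δ = 1.4420 × 0.5373 × -0.1977 = -0.1532.
cos φ cos δ sin H_s = 0.8434 × 0.9803 × 0.9917 = 0.8199.
Q̄ = (1367/π) × (-0.1532 + 0.8199) = 435.13 × 0.6667 = 290.10 W/m².

290 W/m²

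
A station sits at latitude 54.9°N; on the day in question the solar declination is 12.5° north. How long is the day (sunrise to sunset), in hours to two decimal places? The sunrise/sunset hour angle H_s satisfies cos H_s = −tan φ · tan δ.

The sunset hour angle satisfies cos H_s = −tan φ tan δ = -0.3154, giving H_s = 108.38°.
Day length = 2 H_s / 15° h⁻¹ = 216.76° / 15 = 14.451 h.

14.45 hours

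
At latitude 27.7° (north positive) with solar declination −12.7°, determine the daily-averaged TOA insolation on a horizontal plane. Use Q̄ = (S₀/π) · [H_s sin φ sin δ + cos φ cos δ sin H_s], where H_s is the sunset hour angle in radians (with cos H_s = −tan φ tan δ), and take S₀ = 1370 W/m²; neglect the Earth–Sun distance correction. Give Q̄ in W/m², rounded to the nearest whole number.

The sunset hour angle satisfies cos H_s = −tan φ tan δ = 0.1183, giving H_s = 83.21°. In radians, H_s = 1.4523.
H_s sin φ sin δ = 1.4523 × 0.4648 × -0.2198 = -0.1484.
cos φ cos δ sin H_s = 0.8854 × 0.9755 × 0.9930 = 0.8577.
Q̄ = (1370/π) × (-0.1484 + 0.8577) = 436.08 × 0.7093 = 309.31 W/m².

309 W/m²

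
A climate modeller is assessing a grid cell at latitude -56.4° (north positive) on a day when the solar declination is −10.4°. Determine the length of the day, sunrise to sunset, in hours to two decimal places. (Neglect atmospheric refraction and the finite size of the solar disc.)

14.14 hours

−tan φ tan δ = −(-1.5051)(-0.1835) = -0.2762; H_s = arccos(-0.2762) = 106.03°.
Day length = 2 H_s / 15° h⁻¹ = 212.06° / 15 = 14.137 h.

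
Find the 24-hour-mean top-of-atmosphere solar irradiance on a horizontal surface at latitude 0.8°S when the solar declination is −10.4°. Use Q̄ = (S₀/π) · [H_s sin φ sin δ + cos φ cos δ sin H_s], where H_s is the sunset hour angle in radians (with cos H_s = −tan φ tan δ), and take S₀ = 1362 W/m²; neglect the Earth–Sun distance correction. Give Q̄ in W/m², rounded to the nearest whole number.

428 W/m²

−tan φ tan δ = −(-0.0140)(-0.1835) = -0.0026; H_s = arccos(-0.0026) = 90.15°. In radians, H_s = 1.5734.
H_s sin φ sin δ = 1.5734 × -0.0140 × -0.1805 = 0.0040.
cos φ cos δ sin H_s = 0.9999 × 0.9836 × 1.0000 = 0.9835.
Q̄ = (1362/π) × (0.0040 + 0.9835) = 433.54 × 0.9875 = 428.12 W/m².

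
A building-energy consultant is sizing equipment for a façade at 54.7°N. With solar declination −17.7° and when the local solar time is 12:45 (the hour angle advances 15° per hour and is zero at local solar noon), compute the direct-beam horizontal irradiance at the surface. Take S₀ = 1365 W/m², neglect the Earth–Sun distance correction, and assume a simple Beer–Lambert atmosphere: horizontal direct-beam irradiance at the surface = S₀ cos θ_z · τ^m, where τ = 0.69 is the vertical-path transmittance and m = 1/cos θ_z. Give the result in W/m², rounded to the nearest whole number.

Hour angle H = 15° × (12.75 − 12) = 11.25°.
With φ = 54.7°, δ = -17.7°, H = 11.25°: sin φ sin δ = -0.2481, cos φ cos δ cos H = 0.5399, so cos θ_z = 0.2918.
Air mass m = 1/cos θ_z = 1/0.2918 = 3.427; τ^m = 0.69^3.427 = 0.2804.
Surface direct beam = 1365 × 0.2918 × 0.2804 = 111.69 W/m².

112 W/m²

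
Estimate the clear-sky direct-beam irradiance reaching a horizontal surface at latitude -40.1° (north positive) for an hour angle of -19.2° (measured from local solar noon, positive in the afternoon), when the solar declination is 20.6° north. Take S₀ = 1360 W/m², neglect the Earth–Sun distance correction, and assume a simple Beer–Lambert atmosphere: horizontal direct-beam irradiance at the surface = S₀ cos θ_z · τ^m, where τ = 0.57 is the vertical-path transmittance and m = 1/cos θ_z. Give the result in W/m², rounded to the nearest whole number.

175 W/m²

cos θ_z = sin(-40.1°) sin(20.6°) + cos(-40.1°) cos(20.6°) cos(-19.20°) = -0.2266 + 0.6762 = 0.4496.
Air mass m = 1/cos θ_z = 1/0.4496 = 2.224; τ^m = 0.57^2.224 = 0.2865.
Surface direct beam = 1360 × 0.4496 × 0.2865 = 175.18 W/m².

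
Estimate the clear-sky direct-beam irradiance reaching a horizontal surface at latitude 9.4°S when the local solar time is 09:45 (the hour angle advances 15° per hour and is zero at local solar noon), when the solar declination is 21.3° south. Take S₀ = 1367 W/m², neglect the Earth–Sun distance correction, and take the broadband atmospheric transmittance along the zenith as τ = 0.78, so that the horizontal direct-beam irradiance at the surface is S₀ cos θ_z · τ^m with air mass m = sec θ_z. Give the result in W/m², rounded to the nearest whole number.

Hour angle H = 15° × (9.75 − 12) = -33.75°.
cos θ_z = sin(-9.4°) sin(-21.3°) + cos(-9.4°) cos(-21.3°) cos(-33.75°) = 0.0593 + 0.7643 = 0.8236.
Air mass m = 1/cos θ_z = 1/0.8236 = 1.214; τ^m = 0.78^1.214 = 0.7396.
Surface direct beam = 1367 × 0.8236 × 0.7396 = 832.69 W/m².

833 W/m²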